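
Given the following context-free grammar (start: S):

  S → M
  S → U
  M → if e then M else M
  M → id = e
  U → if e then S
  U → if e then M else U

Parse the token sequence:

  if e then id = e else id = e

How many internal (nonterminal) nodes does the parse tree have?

4

[S [M if e then [M id = e] else [M id = e]]]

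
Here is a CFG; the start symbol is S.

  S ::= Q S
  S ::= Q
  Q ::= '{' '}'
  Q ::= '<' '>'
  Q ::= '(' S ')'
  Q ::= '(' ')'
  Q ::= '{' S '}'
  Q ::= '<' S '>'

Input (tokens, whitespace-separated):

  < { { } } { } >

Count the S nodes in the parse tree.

4

[S [Q < [S [Q { [S [Q { }]] }] [S [Q { }]]] >]]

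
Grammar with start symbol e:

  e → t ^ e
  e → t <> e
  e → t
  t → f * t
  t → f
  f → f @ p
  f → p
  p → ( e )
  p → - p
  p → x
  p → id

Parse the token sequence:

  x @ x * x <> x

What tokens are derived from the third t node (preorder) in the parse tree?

[e [t [f [f [p x]] @ [p x]] * [t [f [p x]]]] <> [e [t [f [p x]]]]]

x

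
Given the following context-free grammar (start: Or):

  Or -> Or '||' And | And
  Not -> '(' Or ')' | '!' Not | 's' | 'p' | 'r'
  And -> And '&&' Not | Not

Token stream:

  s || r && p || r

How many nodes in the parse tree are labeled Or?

3

[Or [Or [Or [And [Not s]]] || [And [And [Not r]] && [Not p]]] || [And [Not r]]]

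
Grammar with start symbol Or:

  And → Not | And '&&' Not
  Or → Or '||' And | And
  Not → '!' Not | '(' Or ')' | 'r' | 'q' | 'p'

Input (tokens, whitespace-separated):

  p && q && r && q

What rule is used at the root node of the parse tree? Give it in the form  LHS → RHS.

Or → And

[Or [And [And [And [And [Not p]] && [Not q]] && [Not r]] && [Not q]]]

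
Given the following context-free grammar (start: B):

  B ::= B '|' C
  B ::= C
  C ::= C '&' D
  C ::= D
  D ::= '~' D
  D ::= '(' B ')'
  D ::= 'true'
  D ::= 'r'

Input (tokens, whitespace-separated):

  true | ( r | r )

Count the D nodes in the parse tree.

[B [B [C [D true]]] | [C [D ( [B [B [C [D r]]] | [C [D r]]] )]]]

4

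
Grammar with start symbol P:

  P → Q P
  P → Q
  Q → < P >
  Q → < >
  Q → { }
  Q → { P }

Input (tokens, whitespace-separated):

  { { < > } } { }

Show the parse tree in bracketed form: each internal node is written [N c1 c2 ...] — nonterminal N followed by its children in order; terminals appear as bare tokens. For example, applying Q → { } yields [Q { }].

[P [Q { [P [Q { [P [Q < >]] }]] }] [P [Q { }]]]

P
Q P
{ P } P
{ Q } P
{ { P } } P
{ { Q } } P
{ { < > } } P
{ { < > } } Q
{ { < > } } { }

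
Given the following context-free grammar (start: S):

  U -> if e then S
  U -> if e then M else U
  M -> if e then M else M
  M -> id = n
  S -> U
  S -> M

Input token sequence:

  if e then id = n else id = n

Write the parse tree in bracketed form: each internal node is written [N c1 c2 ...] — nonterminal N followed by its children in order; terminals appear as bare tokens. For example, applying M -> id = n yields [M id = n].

[S [M if e then [M id = n] else [M id = n]]]

S
M
if e then M else M
if e then id = n else M
if e then id = n else id = n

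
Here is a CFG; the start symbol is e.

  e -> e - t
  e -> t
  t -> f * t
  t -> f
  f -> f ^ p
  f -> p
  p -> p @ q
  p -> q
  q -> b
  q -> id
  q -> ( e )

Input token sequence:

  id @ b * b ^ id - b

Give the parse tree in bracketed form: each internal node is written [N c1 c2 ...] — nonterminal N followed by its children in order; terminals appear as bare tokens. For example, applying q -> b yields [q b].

e
e - t
t - t
f * t - t
p * t - t
p @ q * t - t
q @ q * t - t
id @ q * t - t
id @ b * t - t
id @ b * f - t
id @ b * f ^ p - t
id @ b * p ^ p - t
id @ b * q ^ p - t
id @ b * b ^ p - t
id @ b * b ^ q - t
id @ b * b ^ id - t
id @ b * b ^ id - f
id @ b * b ^ id - p
id @ b * b ^ id - q
id @ b * b ^ id - b

[e [e [t [f [p [p [q id]] @ [q b]]] * [t [f [f [p [q b]]] ^ [p [q id]]]]]] - [t [f [p [q b]]]]]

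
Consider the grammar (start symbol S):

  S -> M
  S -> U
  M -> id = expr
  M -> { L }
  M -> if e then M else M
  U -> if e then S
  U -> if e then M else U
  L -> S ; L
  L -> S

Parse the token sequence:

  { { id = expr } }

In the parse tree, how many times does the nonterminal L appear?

[S [M { [L [S [M { [L [S [M id = expr]]] }]]] }]]

2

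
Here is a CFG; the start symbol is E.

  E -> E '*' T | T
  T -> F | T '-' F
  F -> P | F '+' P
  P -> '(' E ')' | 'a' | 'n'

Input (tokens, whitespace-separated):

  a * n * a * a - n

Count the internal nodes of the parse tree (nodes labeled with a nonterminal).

19

[E [E [E [E [T [F [P a]]]] * [T [F [P n]]]] * [T [F [P a]]]] * [T [T [F [P a]]] - [F [P n]]]]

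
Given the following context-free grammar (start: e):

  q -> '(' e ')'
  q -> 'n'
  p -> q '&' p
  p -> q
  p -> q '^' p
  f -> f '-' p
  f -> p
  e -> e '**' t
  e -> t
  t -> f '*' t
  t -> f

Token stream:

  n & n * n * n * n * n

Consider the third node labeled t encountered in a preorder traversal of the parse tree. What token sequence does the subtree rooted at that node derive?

[e [t [f [p [q n] & [p [q n]]]] * [t [f [p [q n]]] * [t [f [p [q n]]] * [t [f [p [q n]]] * [t [f [p [q n]]]]]]]]]

n * n * n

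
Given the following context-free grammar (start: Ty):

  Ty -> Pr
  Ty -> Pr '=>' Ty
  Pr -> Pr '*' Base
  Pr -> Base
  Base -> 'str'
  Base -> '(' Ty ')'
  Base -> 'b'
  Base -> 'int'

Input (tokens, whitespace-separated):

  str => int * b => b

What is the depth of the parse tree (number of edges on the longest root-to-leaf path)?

[Ty [Pr [Base str]] => [Ty [Pr [Pr [Base int]] * [Base b]] => [Ty [Pr [Base b]]]]]

5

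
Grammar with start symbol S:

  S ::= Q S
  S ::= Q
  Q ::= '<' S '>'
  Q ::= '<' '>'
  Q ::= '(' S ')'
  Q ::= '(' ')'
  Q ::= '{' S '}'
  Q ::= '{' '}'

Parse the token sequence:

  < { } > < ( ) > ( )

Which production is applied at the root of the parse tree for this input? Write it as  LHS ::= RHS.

[S [Q < [S [Q { }]] >] [S [Q < [S [Q ( )]] >] [S [Q ( )]]]]

S ::= Q S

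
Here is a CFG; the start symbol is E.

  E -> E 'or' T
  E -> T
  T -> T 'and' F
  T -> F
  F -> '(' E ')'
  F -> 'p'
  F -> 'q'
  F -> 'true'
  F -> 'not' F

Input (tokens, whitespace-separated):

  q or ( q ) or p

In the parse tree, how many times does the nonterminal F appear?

[E [E [E [T [F q]]] or [T [F ( [E [T [F q]]] )]]] or [T [F p]]]

4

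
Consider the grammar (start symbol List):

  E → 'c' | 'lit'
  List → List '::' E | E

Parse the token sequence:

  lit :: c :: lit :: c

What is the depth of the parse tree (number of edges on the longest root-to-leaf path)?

[List [List [List [List [E lit]] :: [E c]] :: [E lit]] :: [E c]]

5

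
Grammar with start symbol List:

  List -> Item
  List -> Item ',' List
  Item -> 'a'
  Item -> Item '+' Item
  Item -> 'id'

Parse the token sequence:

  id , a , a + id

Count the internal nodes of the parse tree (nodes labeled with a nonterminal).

[List [Item id] , [List [Item a] , [List [Item [Item a] + [Item id]]]]]

8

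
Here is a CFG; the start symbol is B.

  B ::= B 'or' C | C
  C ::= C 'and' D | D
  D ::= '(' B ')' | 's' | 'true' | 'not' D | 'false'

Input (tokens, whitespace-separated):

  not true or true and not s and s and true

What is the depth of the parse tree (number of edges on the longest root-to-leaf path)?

[B [B [C [D not [D true]]]] or [C [C [C [C [D true]] and [D not [D s]]] and [D s]] and [D true]]]

6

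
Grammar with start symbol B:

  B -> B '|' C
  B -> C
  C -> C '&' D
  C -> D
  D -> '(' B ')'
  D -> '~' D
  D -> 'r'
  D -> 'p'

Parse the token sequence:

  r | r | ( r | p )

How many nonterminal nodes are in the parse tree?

15

[B [B [B [C [D r]]] | [C [D r]]] | [C [D ( [B [B [C [D r]]] | [C [D p]]] )]]]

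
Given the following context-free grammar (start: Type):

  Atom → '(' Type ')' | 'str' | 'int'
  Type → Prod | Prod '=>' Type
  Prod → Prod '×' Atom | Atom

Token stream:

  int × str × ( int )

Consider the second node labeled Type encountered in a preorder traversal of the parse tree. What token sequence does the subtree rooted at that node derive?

int

[Type [Prod [Prod [Prod [Atom int]] × [Atom str]] × [Atom ( [Type [Prod [Atom int]]] )]]]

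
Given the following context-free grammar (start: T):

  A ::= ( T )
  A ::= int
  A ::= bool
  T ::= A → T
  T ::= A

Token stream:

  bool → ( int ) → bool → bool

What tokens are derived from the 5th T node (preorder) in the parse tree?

bool

[T [A bool] → [T [A ( [T [A int]] )] → [T [A bool] → [T [A bool]]]]]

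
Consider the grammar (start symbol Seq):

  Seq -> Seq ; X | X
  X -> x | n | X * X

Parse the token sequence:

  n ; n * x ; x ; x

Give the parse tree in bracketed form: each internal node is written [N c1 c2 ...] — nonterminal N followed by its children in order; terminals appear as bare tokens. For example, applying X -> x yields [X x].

[Seq [Seq [Seq [Seq [X n]] ; [X [X n] * [X x]]] ; [X x]] ; [X x]]

Seq
Seq ; X
Seq ; X ; X
Seq ; X ; X ; X
X ; X ; X ; X
n ; X ; X ; X
n ; X * X ; X ; X
n ; n * X ; X ; X
n ; n * x ; X ; X
n ; n * x ; x ; X
n ; n * x ; x ; x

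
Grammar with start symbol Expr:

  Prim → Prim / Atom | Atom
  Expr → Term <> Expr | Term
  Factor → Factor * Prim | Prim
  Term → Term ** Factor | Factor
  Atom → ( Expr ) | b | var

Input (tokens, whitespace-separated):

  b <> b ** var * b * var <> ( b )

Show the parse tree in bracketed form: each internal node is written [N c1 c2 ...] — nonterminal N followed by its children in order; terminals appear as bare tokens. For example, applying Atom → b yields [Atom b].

[Expr [Term [Factor [Prim [Atom b]]]] <> [Expr [Term [Term [Factor [Prim [Atom b]]]] ** [Factor [Factor [Factor [Prim [Atom var]]] * [Prim [Atom b]]] * [Prim [Atom var]]]] <> [Expr [Term [Factor [Prim [Atom ( [Expr [Term [Factor [Prim [Atom b]]]]] )]]]]]]]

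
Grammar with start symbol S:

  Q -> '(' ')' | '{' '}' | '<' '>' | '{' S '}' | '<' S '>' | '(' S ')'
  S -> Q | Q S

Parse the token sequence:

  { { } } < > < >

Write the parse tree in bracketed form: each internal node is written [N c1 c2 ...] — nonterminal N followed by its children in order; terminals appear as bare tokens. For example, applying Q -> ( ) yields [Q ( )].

S
Q S
{ S } S
{ Q } S
{ { } } S
{ { } } Q S
{ { } } < > S
{ { } } < > Q
{ { } } < > < >

[S [Q { [S [Q { }]] }] [S [Q < >] [S [Q < >]]]]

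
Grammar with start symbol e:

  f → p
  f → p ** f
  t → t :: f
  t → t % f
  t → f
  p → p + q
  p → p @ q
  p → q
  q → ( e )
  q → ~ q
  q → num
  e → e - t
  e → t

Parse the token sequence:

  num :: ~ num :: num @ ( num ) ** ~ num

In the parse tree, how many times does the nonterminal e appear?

[e [t [t [t [f [p [q num]]]] :: [f [p [q ~ [q num]]]]] :: [f [p [p [q num]] @ [q ( [e [t [f [p [q num]]]]] )]] ** [f [p [q ~ [q num]]]]]]]

2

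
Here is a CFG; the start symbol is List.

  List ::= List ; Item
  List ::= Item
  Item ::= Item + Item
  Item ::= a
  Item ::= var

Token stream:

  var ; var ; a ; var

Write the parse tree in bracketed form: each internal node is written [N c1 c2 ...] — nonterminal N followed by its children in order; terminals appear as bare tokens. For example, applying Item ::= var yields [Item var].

[List [List [List [List [Item var]] ; [Item var]] ; [Item a]] ; [Item var]]

List
List ; Item
List ; Item ; Item
List ; Item ; Item ; Item
Item ; Item ; Item ; Item
var ; Item ; Item ; Item
var ; var ; Item ; Item
var ; var ; a ; Item
var ; var ; a ; var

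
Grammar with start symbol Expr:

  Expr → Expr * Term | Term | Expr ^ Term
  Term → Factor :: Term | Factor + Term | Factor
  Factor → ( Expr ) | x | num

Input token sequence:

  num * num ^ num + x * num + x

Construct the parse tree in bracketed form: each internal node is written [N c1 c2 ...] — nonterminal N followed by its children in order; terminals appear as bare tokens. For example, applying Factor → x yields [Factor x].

Expr
Expr * Term
Expr ^ Term * Term
Expr * Term ^ Term * Term
Term * Term ^ Term * Term
Factor * Term ^ Term * Term
num * Term ^ Term * Term
num * Factor ^ Term * Term
num * num ^ Term * Term
num * num ^ Factor + Term * Term
num * num ^ num + Term * Term
num * num ^ num + Factor * Term
num * num ^ num + x * Term
num * num ^ num + x * Factor + Term
num * num ^ num + x * num + Term
num * num ^ num + x * num + Factor
num * num ^ num + x * num + x

[Expr [Expr [Expr [Expr [Term [Factor num]]] * [Term [Factor num]]] ^ [Term [Factor num] + [Term [Factor x]]]] * [Term [Factor num] + [Term [Factor x]]]]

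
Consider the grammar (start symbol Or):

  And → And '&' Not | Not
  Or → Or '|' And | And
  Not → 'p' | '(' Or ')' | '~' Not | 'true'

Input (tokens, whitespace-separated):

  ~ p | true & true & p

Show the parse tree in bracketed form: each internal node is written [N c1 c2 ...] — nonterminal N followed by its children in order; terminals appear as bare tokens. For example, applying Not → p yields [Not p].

[Or [Or [And [Not ~ [Not p]]]] | [And [And [And [Not true]] & [Not true]] & [Not p]]]

Or
Or | And
And | And
Not | And
~ Not | And
~ p | And
~ p | And & Not
~ p | And & Not & Not
~ p | Not & Not & Not
~ p | true & Not & Not
~ p | true & true & Not
~ p | true & true & p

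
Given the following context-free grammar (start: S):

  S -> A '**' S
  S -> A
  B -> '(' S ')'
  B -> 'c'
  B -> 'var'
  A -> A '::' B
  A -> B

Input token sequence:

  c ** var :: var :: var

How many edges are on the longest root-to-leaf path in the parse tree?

[S [A [B c]] ** [S [A [A [A [B var]] :: [B var]] :: [B var]]]]

6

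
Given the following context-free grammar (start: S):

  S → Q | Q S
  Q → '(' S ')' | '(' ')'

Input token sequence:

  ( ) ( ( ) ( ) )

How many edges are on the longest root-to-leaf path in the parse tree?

[S [Q ( )] [S [Q ( [S [Q ( )] [S [Q ( )]]] )]]]

6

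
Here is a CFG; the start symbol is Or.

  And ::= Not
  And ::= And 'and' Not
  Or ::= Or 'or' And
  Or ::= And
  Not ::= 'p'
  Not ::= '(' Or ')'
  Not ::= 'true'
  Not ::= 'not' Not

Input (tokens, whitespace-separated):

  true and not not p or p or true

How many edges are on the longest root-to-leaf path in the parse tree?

[Or [Or [Or [And [And [Not true]] and [Not not [Not not [Not p]]]]] or [And [Not p]]] or [And [Not true]]]

7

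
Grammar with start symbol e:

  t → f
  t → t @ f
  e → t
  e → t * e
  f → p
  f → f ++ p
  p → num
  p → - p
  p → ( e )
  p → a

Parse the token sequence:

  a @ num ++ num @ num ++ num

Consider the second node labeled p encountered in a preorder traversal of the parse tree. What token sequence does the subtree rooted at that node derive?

[e [t [t [t [f [p a]]] @ [f [f [p num]] ++ [p num]]] @ [f [f [p num]] ++ [p num]]]]

num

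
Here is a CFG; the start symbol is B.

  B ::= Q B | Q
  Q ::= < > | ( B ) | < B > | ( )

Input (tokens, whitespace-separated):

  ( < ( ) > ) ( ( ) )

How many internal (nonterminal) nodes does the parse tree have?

[B [Q ( [B [Q < [B [Q ( )]] >]] )] [B [Q ( [B [Q ( )]] )]]]

10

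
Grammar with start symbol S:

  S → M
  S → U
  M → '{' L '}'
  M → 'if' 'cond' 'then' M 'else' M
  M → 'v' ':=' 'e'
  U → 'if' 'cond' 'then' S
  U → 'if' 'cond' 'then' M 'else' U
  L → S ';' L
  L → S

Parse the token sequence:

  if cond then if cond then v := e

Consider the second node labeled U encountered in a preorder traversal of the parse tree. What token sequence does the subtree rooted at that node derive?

if cond then v := e

[S [U if cond then [S [U if cond then [S [M v := e]]]]]]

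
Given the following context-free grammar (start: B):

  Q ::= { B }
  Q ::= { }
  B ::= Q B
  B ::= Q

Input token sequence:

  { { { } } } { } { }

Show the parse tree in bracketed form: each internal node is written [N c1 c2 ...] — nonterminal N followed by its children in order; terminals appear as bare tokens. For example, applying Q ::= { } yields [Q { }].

B
Q B
{ B } B
{ Q } B
{ { B } } B
{ { Q } } B
{ { { } } } B
{ { { } } } Q B
{ { { } } } { } B
{ { { } } } { } Q
{ { { } } } { } { }

[B [Q { [B [Q { [B [Q { }]] }]] }] [B [Q { }] [B [Q { }]]]]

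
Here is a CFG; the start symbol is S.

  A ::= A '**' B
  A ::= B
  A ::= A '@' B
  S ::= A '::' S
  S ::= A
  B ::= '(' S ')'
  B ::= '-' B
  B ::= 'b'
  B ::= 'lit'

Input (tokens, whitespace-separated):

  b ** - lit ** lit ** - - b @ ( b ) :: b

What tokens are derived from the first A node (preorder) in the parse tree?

b ** - lit ** lit ** - - b @ ( b )

[S [A [A [A [A [A [B b]] ** [B - [B lit]]] ** [B lit]] ** [B - [B - [B b]]]] @ [B ( [S [A [B b]]] )]] :: [S [A [B b]]]]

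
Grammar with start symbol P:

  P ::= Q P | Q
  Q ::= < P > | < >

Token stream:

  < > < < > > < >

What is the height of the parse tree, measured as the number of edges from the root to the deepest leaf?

[P [Q < >] [P [Q < [P [Q < >]] >] [P [Q < >]]]]

5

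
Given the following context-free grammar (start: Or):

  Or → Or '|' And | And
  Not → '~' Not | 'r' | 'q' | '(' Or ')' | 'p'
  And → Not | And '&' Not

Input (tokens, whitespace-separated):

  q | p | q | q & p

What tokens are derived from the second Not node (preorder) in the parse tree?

[Or [Or [Or [Or [And [Not q]]] | [And [Not p]]] | [And [Not q]]] | [And [And [Not q]] & [Not p]]]

p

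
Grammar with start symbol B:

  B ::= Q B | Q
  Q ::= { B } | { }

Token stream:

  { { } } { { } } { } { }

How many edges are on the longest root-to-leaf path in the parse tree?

5

[B [Q { [B [Q { }]] }] [B [Q { [B [Q { }]] }] [B [Q { }] [B [Q { }]]]]]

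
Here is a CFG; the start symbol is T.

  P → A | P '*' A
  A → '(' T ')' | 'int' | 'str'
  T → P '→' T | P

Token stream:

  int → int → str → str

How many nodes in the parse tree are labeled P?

4

[T [P [A int]] → [T [P [A int]] → [T [P [A str]] → [T [P [A str]]]]]]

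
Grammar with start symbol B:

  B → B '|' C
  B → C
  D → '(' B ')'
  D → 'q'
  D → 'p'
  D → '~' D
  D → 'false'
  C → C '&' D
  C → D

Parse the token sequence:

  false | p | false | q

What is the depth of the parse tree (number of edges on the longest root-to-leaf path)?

[B [B [B [B [C [D false]]] | [C [D p]]] | [C [D false]]] | [C [D q]]]

6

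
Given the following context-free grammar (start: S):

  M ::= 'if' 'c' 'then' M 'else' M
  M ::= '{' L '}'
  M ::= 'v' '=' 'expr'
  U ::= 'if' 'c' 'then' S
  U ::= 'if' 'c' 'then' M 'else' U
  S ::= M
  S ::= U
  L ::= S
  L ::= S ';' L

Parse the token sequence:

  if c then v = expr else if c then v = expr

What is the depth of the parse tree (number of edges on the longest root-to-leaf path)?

5

[S [U if c then [M v = expr] else [U if c then [S [M v = expr]]]]]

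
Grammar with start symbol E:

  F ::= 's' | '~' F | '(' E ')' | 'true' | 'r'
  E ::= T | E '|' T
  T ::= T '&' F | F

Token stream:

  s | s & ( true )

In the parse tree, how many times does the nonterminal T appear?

[E [E [T [F s]]] | [T [T [F s]] & [F ( [E [T [F true]]] )]]]

4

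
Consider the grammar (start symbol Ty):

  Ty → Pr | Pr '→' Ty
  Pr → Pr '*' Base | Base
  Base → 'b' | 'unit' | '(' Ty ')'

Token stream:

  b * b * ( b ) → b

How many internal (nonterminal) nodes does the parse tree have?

13

[Ty [Pr [Pr [Pr [Base b]] * [Base b]] * [Base ( [Ty [Pr [Base b]]] )]] → [Ty [Pr [Base b]]]]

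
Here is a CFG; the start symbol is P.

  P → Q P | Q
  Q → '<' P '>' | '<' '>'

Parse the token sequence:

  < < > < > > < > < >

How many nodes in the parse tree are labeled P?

5

[P [Q < [P [Q < >] [P [Q < >]]] >] [P [Q < >] [P [Q < >]]]]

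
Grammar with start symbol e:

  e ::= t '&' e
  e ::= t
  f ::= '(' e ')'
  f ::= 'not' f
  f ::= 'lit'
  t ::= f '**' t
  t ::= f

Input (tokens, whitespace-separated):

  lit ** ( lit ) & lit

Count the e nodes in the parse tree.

3

[e [t [f lit] ** [t [f ( [e [t [f lit]]] )]]] & [e [t [f lit]]]]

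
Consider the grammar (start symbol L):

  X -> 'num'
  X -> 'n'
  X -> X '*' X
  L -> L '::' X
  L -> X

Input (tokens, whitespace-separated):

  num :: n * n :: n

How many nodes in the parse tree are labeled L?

3

[L [L [L [X num]] :: [X [X n] * [X n]]] :: [X n]]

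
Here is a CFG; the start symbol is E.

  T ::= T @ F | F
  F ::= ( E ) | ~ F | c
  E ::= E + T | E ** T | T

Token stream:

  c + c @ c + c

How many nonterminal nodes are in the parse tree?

[E [E [E [T [F c]]] + [T [T [F c]] @ [F c]]] + [T [F c]]]

11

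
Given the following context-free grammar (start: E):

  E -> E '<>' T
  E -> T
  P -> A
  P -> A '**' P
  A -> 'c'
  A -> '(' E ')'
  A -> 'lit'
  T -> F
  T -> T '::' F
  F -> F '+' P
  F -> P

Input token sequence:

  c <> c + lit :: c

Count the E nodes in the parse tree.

2

[E [E [T [F [P [A c]]]]] <> [T [T [F [F [P [A c]]] + [P [A lit]]]] :: [F [P [A c]]]]]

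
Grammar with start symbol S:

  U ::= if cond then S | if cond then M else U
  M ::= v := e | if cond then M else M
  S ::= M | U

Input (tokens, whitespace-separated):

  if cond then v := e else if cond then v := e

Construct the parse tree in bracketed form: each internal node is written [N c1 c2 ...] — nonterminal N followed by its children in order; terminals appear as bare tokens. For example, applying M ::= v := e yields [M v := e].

[S [U if cond then [M v := e] else [U if cond then [S [M v := e]]]]]

S
U
if cond then M else U
if cond then v := e else U
if cond then v := e else if cond then S
if cond then v := e else if cond then M
if cond then v := e else if cond then v := e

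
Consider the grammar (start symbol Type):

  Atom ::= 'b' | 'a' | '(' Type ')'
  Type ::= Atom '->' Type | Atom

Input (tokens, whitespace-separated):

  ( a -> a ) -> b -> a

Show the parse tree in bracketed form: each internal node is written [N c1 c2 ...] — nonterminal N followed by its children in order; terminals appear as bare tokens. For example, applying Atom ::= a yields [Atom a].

[Type [Atom ( [Type [Atom a] -> [Type [Atom a]]] )] -> [Type [Atom b] -> [Type [Atom a]]]]

Type
Atom -> Type
( Type ) -> Type
( Atom -> Type ) -> Type
( a -> Type ) -> Type
( a -> Atom ) -> Type
( a -> a ) -> Type
( a -> a ) -> Atom -> Type
( a -> a ) -> b -> Type
( a -> a ) -> b -> Atom
( a -> a ) -> b -> a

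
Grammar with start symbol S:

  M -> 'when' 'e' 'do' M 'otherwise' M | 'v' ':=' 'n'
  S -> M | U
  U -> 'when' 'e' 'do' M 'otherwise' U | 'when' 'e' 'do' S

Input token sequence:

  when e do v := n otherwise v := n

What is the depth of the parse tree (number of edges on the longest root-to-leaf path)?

[S [M when e do [M v := n] otherwise [M v := n]]]

3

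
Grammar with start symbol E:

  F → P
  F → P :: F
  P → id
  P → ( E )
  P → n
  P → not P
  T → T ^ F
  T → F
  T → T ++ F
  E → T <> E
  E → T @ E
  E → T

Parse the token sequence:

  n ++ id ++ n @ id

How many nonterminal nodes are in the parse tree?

[E [T [T [T [F [P n]]] ++ [F [P id]]] ++ [F [P n]]] @ [E [T [F [P id]]]]]

14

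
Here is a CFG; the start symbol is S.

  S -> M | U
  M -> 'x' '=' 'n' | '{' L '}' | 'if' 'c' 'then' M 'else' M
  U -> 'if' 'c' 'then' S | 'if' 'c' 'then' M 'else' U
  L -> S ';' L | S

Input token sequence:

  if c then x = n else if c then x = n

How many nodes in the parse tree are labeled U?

[S [U if c then [M x = n] else [U if c then [S [M x = n]]]]]

2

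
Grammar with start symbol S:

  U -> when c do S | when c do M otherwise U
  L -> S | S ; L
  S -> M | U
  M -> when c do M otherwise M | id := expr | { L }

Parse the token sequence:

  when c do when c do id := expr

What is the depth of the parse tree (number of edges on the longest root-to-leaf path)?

6

[S [U when c do [S [U when c do [S [M id := expr]]]]]]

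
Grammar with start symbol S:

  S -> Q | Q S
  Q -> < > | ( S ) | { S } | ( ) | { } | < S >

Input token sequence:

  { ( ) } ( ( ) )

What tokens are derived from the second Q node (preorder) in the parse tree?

[S [Q { [S [Q ( )]] }] [S [Q ( [S [Q ( )]] )]]]

( )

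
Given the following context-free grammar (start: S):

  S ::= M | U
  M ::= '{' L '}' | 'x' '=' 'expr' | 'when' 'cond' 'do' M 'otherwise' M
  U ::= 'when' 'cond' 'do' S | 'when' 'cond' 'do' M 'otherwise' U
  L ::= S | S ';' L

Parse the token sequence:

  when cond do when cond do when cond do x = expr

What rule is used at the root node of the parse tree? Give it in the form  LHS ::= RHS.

S ::= U

[S [U when cond do [S [U when cond do [S [U when cond do [S [M x = expr]]]]]]]]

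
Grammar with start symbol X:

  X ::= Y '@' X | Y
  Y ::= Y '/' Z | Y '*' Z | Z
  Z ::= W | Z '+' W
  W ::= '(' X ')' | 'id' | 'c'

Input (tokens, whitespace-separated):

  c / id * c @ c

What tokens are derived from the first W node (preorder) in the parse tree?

c

[X [Y [Y [Y [Z [W c]]] / [Z [W id]]] * [Z [W c]]] @ [X [Y [Z [W c]]]]]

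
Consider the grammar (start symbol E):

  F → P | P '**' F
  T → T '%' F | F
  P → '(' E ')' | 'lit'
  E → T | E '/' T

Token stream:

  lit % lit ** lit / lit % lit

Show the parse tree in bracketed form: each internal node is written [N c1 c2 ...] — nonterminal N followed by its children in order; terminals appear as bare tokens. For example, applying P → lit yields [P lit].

[E [E [T [T [F [P lit]]] % [F [P lit] ** [F [P lit]]]]] / [T [T [F [P lit]]] % [F [P lit]]]]

E
E / T
T / T
T % F / T
F % F / T
P % F / T
lit % F / T
lit % P ** F / T
lit % lit ** F / T
lit % lit ** P / T
lit % lit ** lit / T
lit % lit ** lit / T % F
lit % lit ** lit / F % F
lit % lit ** lit / P % F
lit % lit ** lit / lit % F
lit % lit ** lit / lit % P
lit % lit ** lit / lit % lit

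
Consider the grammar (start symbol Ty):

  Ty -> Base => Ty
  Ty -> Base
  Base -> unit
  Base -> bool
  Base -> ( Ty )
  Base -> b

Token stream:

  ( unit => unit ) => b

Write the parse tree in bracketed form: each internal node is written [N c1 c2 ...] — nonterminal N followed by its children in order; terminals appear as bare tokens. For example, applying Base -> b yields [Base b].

[Ty [Base ( [Ty [Base unit] => [Ty [Base unit]]] )] => [Ty [Base b]]]

Ty
Base => Ty
( Ty ) => Ty
( Base => Ty ) => Ty
( unit => Ty ) => Ty
( unit => Base ) => Ty
( unit => unit ) => Ty
( unit => unit ) => Base
( unit => unit ) => b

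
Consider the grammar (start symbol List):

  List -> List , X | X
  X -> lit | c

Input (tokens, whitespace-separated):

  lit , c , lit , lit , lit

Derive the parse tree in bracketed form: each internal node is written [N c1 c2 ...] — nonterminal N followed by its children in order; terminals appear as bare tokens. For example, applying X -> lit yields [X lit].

[List [List [List [List [List [X lit]] , [X c]] , [X lit]] , [X lit]] , [X lit]]

List
List , X
List , X , X
List , X , X , X
List , X , X , X , X
X , X , X , X , X
lit , X , X , X , X
lit , c , X , X , X
lit , c , lit , X , X
lit , c , lit , lit , X
lit , c , lit , lit , lit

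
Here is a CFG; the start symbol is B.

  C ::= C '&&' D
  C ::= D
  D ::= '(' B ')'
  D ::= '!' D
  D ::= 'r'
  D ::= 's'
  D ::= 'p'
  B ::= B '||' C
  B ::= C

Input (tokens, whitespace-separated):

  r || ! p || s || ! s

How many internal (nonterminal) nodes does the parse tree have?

[B [B [B [B [C [D r]]] || [C [D ! [D p]]]] || [C [D s]]] || [C [D ! [D s]]]]

14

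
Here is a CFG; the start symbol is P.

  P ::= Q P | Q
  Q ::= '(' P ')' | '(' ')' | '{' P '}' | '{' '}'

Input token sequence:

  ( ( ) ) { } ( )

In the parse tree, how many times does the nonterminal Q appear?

4

[P [Q ( [P [Q ( )]] )] [P [Q { }] [P [Q ( )]]]]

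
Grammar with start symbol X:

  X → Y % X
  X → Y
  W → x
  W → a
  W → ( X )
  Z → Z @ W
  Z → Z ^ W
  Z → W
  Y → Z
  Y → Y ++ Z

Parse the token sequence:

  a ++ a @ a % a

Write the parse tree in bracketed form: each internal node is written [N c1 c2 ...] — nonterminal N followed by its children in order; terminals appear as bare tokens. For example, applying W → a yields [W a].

X
Y % X
Y ++ Z % X
Z ++ Z % X
W ++ Z % X
a ++ Z % X
a ++ Z @ W % X
a ++ W @ W % X
a ++ a @ W % X
a ++ a @ a % X
a ++ a @ a % Y
a ++ a @ a % Z
a ++ a @ a % W
a ++ a @ a % a

[X [Y [Y [Z [W a]]] ++ [Z [Z [W a]] @ [W a]]] % [X [Y [Z [W a]]]]]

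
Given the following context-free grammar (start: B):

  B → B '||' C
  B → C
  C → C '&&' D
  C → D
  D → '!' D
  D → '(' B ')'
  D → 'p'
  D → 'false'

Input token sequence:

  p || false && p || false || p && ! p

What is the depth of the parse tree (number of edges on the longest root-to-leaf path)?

6

[B [B [B [B [C [D p]]] || [C [C [D false]] && [D p]]] || [C [D false]]] || [C [C [D p]] && [D ! [D p]]]]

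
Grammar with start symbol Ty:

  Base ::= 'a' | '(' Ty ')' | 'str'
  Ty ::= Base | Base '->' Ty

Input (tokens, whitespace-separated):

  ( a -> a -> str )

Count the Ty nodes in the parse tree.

[Ty [Base ( [Ty [Base a] -> [Ty [Base a] -> [Ty [Base str]]]] )]]

4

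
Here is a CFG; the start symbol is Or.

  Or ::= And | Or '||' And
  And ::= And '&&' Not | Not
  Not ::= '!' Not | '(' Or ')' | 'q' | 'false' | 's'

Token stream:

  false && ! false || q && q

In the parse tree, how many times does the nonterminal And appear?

4

[Or [Or [And [And [Not false]] && [Not ! [Not false]]]] || [And [And [Not q]] && [Not q]]]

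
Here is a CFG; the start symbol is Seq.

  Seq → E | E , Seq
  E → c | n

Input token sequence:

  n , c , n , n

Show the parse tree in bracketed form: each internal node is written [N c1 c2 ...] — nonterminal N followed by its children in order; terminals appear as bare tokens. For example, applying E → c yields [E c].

[Seq [E n] , [Seq [E c] , [Seq [E n] , [Seq [E n]]]]]

Seq
E , Seq
n , Seq
n , E , Seq
n , c , Seq
n , c , E , Seq
n , c , n , Seq
n , c , n , E
n , c , n , n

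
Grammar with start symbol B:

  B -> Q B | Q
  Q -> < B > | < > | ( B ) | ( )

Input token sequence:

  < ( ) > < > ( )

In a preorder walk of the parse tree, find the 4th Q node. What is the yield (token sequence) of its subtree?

( )

[B [Q < [B [Q ( )]] >] [B [Q < >] [B [Q ( )]]]]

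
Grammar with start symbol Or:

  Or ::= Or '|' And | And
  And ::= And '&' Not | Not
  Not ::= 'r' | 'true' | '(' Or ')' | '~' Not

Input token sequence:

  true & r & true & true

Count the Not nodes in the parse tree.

[Or [And [And [And [And [Not true]] & [Not r]] & [Not true]] & [Not true]]]

4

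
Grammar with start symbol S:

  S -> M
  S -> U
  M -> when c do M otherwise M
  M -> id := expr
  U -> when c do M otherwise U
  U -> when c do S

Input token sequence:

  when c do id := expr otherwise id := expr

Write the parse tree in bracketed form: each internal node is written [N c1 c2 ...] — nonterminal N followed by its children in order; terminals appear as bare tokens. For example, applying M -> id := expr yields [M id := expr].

S
M
when c do M otherwise M
when c do id := expr otherwise M
when c do id := expr otherwise id := expr

[S [M when c do [M id := expr] otherwise [M id := expr]]]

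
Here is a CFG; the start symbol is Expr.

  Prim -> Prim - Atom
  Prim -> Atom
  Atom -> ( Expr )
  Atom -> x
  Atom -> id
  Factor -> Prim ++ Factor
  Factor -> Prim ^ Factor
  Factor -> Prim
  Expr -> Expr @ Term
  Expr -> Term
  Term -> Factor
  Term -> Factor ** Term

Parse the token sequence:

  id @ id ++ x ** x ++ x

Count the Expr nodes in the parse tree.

[Expr [Expr [Term [Factor [Prim [Atom id]]]]] @ [Term [Factor [Prim [Atom id]] ++ [Factor [Prim [Atom x]]]] ** [Term [Factor [Prim [Atom x]] ++ [Factor [Prim [Atom x]]]]]]]

2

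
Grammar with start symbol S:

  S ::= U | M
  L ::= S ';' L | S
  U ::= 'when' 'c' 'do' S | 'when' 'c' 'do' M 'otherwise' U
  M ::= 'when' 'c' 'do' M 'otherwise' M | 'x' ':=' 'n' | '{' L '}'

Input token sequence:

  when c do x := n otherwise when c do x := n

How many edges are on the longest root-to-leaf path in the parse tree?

[S [U when c do [M x := n] otherwise [U when c do [S [M x := n]]]]]

5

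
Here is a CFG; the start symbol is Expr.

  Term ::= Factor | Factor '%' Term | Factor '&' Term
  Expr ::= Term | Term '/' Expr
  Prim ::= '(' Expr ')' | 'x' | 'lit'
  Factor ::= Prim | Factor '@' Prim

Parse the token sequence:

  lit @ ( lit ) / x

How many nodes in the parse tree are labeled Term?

[Expr [Term [Factor [Factor [Prim lit]] @ [Prim ( [Expr [Term [Factor [Prim lit]]]] )]]] / [Expr [Term [Factor [Prim x]]]]]

3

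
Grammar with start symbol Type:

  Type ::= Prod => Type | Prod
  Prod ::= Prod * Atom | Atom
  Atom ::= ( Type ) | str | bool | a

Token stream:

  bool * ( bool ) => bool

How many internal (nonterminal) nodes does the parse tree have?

[Type [Prod [Prod [Atom bool]] * [Atom ( [Type [Prod [Atom bool]]] )]] => [Type [Prod [Atom bool]]]]

11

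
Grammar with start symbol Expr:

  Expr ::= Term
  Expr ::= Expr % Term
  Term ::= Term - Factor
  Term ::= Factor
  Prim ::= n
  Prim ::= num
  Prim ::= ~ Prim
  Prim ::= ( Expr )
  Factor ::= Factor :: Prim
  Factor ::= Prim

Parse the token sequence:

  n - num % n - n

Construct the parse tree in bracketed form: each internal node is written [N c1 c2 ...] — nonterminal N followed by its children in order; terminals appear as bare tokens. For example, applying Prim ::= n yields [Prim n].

Expr
Expr % Term
Term % Term
Term - Factor % Term
Factor - Factor % Term
Prim - Factor % Term
n - Factor % Term
n - Prim % Term
n - num % Term
n - num % Term - Factor
n - num % Factor - Factor
n - num % Prim - Factor
n - num % n - Factor
n - num % n - Prim
n - num % n - n

[Expr [Expr [Term [Term [Factor [Prim n]]] - [Factor [Prim num]]]] % [Term [Term [Factor [Prim n]]] - [Factor [Prim n]]]]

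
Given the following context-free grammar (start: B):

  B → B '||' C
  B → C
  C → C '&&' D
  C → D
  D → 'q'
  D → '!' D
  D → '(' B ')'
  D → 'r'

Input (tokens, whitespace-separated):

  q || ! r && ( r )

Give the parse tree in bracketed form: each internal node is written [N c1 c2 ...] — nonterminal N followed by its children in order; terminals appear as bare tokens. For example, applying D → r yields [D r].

[B [B [C [D q]]] || [C [C [D ! [D r]]] && [D ( [B [C [D r]]] )]]]

B
B || C
C || C
D || C
q || C
q || C && D
q || D && D
q || ! D && D
q || ! r && D
q || ! r && ( B )
q || ! r && ( C )
q || ! r && ( D )
q || ! r && ( r )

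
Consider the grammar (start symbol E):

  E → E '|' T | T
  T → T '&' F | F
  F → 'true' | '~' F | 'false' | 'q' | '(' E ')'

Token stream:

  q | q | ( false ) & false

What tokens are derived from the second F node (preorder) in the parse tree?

q

[E [E [E [T [F q]]] | [T [F q]]] | [T [T [F ( [E [T [F false]]] )]] & [F false]]]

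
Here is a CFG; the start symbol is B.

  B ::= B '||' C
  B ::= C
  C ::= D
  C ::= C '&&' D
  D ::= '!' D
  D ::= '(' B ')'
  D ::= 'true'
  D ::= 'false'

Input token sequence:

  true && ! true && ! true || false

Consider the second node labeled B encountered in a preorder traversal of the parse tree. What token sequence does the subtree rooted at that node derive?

[B [B [C [C [C [D true]] && [D ! [D true]]] && [D ! [D true]]]] || [C [D false]]]

true && ! true && ! true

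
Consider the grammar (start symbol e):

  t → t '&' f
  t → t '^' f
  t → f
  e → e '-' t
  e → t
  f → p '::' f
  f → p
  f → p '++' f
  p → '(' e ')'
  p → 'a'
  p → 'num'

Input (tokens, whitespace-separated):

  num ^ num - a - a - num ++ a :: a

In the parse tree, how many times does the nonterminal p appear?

[e [e [e [e [t [t [f [p num]]] ^ [f [p num]]]] - [t [f [p a]]]] - [t [f [p a]]]] - [t [f [p num] ++ [f [p a] :: [f [p a]]]]]]

7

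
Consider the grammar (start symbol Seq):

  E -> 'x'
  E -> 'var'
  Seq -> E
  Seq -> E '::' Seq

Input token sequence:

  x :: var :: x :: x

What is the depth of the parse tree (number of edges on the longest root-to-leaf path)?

5

[Seq [E x] :: [Seq [E var] :: [Seq [E x] :: [Seq [E x]]]]]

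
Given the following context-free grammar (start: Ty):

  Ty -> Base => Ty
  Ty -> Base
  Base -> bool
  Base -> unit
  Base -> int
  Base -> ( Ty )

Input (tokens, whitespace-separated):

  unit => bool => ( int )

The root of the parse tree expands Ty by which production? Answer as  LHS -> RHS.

Ty -> Base => Ty

[Ty [Base unit] => [Ty [Base bool] => [Ty [Base ( [Ty [Base int]] )]]]]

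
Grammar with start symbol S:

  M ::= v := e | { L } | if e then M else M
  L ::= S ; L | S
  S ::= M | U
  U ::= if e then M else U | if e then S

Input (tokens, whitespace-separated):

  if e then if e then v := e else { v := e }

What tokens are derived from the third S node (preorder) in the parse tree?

v := e

[S [U if e then [S [M if e then [M v := e] else [M { [L [S [M v := e]]] }]]]]]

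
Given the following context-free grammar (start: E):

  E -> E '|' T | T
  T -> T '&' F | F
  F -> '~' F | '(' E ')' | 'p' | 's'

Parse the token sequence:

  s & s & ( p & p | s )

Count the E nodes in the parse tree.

[E [T [T [T [F s]] & [F s]] & [F ( [E [E [T [T [F p]] & [F p]]] | [T [F s]]] )]]]

3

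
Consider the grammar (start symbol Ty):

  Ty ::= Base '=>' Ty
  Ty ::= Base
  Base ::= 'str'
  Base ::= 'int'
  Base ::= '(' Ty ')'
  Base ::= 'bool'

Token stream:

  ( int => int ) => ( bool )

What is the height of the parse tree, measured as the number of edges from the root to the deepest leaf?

5

[Ty [Base ( [Ty [Base int] => [Ty [Base int]]] )] => [Ty [Base ( [Ty [Base bool]] )]]]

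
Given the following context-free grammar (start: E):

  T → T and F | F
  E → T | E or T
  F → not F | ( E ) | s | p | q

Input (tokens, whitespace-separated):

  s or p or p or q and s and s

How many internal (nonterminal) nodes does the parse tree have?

[E [E [E [E [T [F s]]] or [T [F p]]] or [T [F p]]] or [T [T [T [F q]] and [F s]] and [F s]]]

16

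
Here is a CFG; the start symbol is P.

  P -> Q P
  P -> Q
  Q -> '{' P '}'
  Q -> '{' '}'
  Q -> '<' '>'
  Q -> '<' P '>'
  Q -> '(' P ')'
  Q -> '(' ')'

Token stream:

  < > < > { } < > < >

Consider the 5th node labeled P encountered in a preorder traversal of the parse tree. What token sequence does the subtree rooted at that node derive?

< >

[P [Q < >] [P [Q < >] [P [Q { }] [P [Q < >] [P [Q < >]]]]]]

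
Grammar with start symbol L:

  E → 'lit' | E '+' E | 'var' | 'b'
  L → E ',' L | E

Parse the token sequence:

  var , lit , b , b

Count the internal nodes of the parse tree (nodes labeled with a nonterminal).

[L [E var] , [L [E lit] , [L [E b] , [L [E b]]]]]

8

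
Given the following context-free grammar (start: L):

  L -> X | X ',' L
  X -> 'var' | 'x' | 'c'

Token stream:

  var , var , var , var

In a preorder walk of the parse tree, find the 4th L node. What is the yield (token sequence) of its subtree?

[L [X var] , [L [X var] , [L [X var] , [L [X var]]]]]

var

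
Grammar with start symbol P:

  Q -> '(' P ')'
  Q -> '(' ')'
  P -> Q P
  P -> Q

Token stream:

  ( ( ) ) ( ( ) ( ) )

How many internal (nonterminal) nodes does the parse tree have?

10

[P [Q ( [P [Q ( )]] )] [P [Q ( [P [Q ( )] [P [Q ( )]]] )]]]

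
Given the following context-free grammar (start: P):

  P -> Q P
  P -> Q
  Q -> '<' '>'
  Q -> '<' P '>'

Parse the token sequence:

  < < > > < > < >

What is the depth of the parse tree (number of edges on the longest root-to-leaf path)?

4

[P [Q < [P [Q < >]] >] [P [Q < >] [P [Q < >]]]]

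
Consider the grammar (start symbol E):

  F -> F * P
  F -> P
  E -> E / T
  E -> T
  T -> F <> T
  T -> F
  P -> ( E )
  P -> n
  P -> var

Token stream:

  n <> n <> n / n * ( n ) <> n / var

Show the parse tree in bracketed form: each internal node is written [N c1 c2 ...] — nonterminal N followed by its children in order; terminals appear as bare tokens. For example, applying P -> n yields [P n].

[E [E [E [T [F [P n]] <> [T [F [P n]] <> [T [F [P n]]]]]] / [T [F [F [P n]] * [P ( [E [T [F [P n]]]] )]] <> [T [F [P n]]]]] / [T [F [P var]]]]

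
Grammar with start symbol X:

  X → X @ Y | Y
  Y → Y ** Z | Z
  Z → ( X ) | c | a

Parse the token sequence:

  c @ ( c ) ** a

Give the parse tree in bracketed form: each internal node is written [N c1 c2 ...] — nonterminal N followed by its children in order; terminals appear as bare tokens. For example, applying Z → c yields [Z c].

[X [X [Y [Z c]]] @ [Y [Y [Z ( [X [Y [Z c]]] )]] ** [Z a]]]

X
X @ Y
Y @ Y
Z @ Y
c @ Y
c @ Y ** Z
c @ Z ** Z
c @ ( X ) ** Z
c @ ( Y ) ** Z
c @ ( Z ) ** Z
c @ ( c ) ** Z
c @ ( c ) ** a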